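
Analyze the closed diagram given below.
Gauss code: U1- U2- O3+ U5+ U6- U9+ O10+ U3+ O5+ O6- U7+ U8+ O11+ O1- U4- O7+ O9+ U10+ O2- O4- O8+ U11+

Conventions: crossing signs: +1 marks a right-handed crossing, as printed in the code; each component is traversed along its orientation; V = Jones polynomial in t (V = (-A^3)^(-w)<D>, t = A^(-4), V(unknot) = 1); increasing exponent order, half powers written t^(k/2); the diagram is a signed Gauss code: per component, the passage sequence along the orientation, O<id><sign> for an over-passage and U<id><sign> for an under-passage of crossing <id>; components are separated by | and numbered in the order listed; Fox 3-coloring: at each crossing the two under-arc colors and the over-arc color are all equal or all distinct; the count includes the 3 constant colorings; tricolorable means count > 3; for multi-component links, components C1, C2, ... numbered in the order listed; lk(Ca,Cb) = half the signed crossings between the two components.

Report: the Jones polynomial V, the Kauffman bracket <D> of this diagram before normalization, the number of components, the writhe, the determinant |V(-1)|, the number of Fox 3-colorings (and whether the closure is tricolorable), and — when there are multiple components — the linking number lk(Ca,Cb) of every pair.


V = t + t^3 - t^4
<D> = A^-7 - A^-3 - A^5 (w = +3)
1 component over 11 crossings, w = +3
9 Fox colorings among 3^11, |V(-1)| = 3: tricolorable
why: |V(-1)| = 3: so tricolorable, since 3 divides 3


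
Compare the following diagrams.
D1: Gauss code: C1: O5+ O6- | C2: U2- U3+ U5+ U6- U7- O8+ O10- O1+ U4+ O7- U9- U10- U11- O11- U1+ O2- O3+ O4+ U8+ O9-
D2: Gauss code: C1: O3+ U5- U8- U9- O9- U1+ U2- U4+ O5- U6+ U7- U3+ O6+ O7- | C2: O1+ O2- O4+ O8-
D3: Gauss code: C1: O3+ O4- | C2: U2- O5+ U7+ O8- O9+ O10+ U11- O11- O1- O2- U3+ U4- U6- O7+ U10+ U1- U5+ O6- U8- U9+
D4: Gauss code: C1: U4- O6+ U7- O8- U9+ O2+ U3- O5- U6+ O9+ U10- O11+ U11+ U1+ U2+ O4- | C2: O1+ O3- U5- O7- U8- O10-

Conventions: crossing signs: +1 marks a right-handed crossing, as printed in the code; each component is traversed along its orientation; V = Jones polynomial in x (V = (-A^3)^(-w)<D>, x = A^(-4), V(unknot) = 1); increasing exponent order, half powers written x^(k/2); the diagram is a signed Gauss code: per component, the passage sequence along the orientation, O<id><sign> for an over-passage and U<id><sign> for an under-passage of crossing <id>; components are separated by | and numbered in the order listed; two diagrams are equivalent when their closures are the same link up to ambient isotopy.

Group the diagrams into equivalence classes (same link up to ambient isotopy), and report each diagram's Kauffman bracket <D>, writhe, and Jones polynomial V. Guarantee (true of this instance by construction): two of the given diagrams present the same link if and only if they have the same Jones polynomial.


equivalence classes: {D1, D3} | {D2} | {D4}
D1 (bracket A^-13 + A^7; 11 crossings at w = -1): V = -x^(-5/2) - x^(5/2)
V(D2) = -x^(-1/2) - x^(1/2)  [9 crossings, <D> = A^-5 + A^-1, w = -1]
V(D3) = -x^(-5/2) - x^(5/2)  [11 crossings, <D> = A^-13 + A^7, w = -1]
D4 (bracket -A^-13 + 2A^-9 - 3A^-5 + 4A^-1 - 3A^3 + 4A^7 - 2A^11 + A^15; 11 crossings at w = -1): V = -x^(-9/2) + 2x^(-7/2) - 4x^(-5/2) + 3x^(-3/2) - 4x^(-1/2) + 3x^(1/2) - 2x^(3/2) + x^(5/2)
observation: comparing 4 Jones polynomials yields 3 groups


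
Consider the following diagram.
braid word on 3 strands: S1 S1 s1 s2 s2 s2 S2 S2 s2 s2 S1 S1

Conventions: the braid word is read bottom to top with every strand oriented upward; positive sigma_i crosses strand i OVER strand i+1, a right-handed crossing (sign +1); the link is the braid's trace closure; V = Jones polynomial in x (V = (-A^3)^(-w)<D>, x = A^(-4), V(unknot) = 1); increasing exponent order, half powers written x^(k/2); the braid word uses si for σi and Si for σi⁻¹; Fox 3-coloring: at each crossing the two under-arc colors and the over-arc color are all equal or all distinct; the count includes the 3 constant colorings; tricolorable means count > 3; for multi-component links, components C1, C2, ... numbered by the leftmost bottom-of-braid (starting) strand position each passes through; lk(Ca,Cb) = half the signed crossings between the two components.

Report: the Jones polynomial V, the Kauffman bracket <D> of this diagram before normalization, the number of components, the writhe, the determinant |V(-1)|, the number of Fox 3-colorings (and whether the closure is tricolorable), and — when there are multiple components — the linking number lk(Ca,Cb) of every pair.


V = -x^-3 + x^-2 - x^-1 + 3 - x + x^2 - x^3
<D> = -A^-12 + A^-8 - A^-4 + 3 - A^4 + A^8 - A^12 (w = 0)
1 component over 12 crossings, w = 0
27 Fox colorings among 3^12, |V(-1)| = 9: tricolorable
why: the span of V is 6, forcing >= 6 crossings in any diagram


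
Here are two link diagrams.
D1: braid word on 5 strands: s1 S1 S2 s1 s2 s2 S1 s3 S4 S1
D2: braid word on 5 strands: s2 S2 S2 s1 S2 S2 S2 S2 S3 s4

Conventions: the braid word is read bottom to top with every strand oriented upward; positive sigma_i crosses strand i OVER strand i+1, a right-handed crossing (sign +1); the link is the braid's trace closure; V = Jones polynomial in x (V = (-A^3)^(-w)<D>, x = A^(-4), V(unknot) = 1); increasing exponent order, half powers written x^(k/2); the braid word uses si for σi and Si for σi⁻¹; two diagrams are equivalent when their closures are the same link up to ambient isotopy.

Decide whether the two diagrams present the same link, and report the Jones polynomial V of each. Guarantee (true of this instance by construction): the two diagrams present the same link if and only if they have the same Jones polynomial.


same link: no
V(D1) = x^-2 - x^-1 + 1 - x + x^2  [10 crossings, <D> = A^-8 - A^-4 + 1 - A^4 + A^8, w = 0]
D2 (bracket A^-4 + A^4 - A^8 + A^12 - A^16; 10 crossings at w = -4): V = -x^-7 + x^-6 - x^-5 + x^-4 + x^-2
note: comparing 2 Jones polynomials yields 2 groups


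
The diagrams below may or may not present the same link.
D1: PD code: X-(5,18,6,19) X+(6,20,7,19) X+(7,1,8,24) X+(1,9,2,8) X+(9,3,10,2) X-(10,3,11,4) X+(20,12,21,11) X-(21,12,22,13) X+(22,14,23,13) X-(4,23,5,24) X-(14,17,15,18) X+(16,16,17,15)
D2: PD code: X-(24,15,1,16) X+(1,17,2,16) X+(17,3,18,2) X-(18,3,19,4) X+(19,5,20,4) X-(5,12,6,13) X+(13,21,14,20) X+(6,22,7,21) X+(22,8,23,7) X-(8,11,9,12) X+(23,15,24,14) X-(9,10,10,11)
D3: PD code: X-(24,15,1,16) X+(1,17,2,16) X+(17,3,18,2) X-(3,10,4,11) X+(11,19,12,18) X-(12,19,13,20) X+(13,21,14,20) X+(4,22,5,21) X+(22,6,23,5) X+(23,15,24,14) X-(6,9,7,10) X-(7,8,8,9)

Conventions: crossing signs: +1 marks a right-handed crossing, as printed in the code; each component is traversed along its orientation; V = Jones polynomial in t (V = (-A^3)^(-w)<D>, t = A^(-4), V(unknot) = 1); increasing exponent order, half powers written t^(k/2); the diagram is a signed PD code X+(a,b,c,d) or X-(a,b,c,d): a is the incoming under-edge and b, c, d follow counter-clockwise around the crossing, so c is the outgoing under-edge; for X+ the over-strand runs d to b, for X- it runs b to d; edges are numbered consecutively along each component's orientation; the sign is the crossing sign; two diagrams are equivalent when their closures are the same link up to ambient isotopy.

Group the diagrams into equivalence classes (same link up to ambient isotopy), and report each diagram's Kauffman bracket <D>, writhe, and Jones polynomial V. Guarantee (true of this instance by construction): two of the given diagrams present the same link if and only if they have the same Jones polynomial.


grouping into links: {D1} | {D2, D3}
V(D1) = 1  (w +2, c 12, <D> = A^6)
D2 (bracket -A^-18 + A^-14 - A^-10 + 2A^-6 - A^-2 + A^2; 12 crossings at w = +2): V = t - t^2 + 2t^3 - t^4 + t^5 - t^6
V(D3) = t - t^2 + 2t^3 - t^4 + t^5 - t^6  (w +2, c 12, <D> = -A^-18 + A^-14 - A^-10 + 2A^-6 - A^-2 + A^2)
key observation: 2 values of V(t) split the 3 diagrams


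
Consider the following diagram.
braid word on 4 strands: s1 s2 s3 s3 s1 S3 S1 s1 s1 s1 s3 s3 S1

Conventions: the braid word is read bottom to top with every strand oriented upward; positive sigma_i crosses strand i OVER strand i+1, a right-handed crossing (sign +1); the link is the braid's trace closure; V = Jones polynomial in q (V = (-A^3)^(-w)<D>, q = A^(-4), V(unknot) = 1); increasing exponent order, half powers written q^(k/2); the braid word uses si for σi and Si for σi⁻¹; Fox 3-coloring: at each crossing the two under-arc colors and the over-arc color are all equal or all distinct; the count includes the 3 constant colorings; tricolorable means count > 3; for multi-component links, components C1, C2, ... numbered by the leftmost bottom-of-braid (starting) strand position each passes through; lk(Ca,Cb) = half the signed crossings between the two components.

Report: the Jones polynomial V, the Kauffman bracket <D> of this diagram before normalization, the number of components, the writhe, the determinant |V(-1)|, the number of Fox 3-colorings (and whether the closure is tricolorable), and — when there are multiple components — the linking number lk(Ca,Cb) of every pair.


V = q^2 + 2q^4 - 2q^5 + q^6 - 2q^7 + q^8
<D> = -A^-11 + 2A^-7 - A^-3 + 2A - 2A^5 - A^13 (w = +7)
1 component over 13 crossings, w = +7
27 Fox colorings among 3^13, |V(-1)| = 9: tricolorable
why: w = +7 shifts under R1 moves; the (-A^3)^(-7) factor cancels that in V


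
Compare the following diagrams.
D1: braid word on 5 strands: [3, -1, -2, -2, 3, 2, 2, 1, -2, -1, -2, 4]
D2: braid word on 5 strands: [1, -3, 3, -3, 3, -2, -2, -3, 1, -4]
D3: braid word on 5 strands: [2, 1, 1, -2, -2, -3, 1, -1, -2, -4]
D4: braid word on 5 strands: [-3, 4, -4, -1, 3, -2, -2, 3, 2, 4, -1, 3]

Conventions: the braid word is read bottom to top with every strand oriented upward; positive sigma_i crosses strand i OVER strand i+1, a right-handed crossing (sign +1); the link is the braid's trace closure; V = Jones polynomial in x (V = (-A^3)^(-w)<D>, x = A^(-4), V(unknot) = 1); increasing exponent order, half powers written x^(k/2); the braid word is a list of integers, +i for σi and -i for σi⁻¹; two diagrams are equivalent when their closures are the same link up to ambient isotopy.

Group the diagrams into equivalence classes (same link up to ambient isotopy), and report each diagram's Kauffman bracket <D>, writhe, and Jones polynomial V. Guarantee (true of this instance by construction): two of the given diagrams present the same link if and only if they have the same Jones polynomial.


equivalence classes: {D1, D4} | {D2, D3}
D1 (bracket 1 + A^4 + A^8 + A^12; 12 crossings at w = 0): V = x^-3 + x^-2 + x^-1 + 1
V(D2) = x^-2 + 2 + x^2  (w -2, c 10, <D> = A^-14 + 2A^-6 + A^2)
D3 (bracket A^-14 + 2A^-6 + A^2; 10 crossings at w = -2): V = x^-2 + 2 + x^2
V(D4) = x^-3 + x^-2 + x^-1 + 1  (w 0, c 12, <D> = 1 + A^4 + A^8 + A^12)
key observation: comparing 4 Jones polynomials yields 2 groups


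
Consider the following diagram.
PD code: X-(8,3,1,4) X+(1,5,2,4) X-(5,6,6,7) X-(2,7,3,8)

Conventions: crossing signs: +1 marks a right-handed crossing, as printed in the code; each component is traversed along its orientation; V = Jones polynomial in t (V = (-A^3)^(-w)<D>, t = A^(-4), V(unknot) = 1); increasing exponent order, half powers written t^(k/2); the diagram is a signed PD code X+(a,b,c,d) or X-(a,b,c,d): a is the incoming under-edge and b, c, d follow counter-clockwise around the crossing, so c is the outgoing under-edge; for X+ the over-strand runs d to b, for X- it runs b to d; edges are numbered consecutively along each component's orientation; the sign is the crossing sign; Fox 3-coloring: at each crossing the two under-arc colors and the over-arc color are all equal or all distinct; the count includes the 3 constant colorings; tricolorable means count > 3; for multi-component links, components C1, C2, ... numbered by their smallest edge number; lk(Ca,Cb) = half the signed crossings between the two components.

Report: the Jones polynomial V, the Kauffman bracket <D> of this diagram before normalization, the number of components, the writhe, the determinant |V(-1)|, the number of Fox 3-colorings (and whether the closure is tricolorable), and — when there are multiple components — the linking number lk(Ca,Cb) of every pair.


V = 1
<D> = A^-6 (w = -2)
1 component over 4 crossings, w = -2
3 Fox colorings among 3^4, |V(-1)| = 1: not tricolorable
why: |V(-1)| = 1: so not tricolorable, since 3 does not divide 1


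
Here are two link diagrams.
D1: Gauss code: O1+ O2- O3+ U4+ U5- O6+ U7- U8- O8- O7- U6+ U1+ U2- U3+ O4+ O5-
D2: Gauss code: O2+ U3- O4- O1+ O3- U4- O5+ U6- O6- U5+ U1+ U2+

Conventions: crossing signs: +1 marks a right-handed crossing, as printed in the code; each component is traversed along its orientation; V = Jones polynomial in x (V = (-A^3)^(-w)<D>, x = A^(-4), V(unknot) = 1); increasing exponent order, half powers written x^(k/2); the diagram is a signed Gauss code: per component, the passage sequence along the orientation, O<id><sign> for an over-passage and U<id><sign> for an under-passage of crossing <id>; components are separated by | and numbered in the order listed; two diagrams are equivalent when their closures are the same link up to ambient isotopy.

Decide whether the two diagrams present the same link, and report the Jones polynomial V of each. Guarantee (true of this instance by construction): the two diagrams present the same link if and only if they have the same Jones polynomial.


same link: yes
V(D1) = 1  [8 crossings, <D> = 1, w = 0]
V(D2) = 1  [6 crossings, <D> = 1, w = 0]
insight: Reidemeister moves carry D1 (8 crossings) to D2 (6)


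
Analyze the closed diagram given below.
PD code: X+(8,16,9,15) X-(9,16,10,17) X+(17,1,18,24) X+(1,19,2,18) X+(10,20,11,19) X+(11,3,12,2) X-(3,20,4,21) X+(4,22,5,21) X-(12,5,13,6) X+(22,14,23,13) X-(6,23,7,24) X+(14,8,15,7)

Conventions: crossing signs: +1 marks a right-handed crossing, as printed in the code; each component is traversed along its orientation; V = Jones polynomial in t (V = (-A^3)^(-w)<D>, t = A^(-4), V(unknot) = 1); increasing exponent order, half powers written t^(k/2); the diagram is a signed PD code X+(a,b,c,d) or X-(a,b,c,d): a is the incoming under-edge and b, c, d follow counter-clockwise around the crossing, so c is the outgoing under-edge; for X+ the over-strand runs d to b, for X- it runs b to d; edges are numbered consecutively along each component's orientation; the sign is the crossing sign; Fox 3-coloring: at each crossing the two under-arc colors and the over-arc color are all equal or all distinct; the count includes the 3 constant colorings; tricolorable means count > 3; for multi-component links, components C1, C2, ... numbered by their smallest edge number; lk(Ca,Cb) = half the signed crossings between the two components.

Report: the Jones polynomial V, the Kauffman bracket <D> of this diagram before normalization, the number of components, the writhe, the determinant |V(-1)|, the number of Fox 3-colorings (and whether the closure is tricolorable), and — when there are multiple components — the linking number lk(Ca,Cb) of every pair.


Jones polynomial: V(t) = t - t^2 + 2t^3 - t^4 + t^5 - t^6
<D> = -A^-12 + A^-8 - A^-4 + 2 - A^4 + A^8; writhe +4
components 1, writhe +4 (12 crossings)
3-colorings: 3 of 3^12, det 7 — not tricolorable
note: |V(-1)| = 7: so not tricolorable, since 3 does not divide 7


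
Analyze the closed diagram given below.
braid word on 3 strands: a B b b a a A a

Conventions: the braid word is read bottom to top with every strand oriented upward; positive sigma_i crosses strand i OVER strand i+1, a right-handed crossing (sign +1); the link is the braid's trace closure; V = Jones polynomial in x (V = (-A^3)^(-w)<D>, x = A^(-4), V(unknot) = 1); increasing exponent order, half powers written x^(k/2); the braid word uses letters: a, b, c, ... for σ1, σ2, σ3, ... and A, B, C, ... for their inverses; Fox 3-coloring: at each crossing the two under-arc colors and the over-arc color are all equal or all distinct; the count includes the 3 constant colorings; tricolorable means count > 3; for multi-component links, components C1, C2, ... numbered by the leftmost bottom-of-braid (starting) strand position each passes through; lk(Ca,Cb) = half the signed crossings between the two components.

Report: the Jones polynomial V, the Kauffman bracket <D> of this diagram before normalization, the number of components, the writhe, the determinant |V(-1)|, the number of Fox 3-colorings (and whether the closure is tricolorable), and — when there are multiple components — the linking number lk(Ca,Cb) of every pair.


V(x) = x + x^3 - x^4
bracket: -A^-4 + 1 + A^8, w = +4
1 component, writhe +4, over 8 crossings
det 3, colorings 9 of 3^8 — tricolorable
observation: w = +4 shifts under R1 moves; the (-A^3)^(-4) factor cancels that in V


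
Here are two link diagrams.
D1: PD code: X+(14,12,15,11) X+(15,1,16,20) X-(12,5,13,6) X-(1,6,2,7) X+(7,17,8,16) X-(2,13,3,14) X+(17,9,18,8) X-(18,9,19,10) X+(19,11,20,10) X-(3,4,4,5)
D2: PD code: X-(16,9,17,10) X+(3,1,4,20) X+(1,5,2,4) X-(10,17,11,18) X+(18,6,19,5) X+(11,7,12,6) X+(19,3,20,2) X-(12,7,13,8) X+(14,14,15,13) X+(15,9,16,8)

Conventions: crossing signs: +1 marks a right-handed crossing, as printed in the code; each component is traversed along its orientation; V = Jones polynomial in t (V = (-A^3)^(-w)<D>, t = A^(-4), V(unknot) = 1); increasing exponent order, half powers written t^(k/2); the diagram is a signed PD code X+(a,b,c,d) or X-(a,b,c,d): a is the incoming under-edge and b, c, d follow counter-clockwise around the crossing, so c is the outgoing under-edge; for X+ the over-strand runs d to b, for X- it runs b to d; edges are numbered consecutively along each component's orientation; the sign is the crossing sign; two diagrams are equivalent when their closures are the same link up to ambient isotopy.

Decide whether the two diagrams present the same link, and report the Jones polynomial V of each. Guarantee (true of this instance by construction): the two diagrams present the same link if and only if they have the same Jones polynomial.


equivalent: no
D1 (bracket 1; 10 crossings at w = 0): V = 1
D2 (bracket -A^-4 + 1 + A^8; 10 crossings at w = +4): V = t + t^3 - t^4
key observation: V(t) takes 2 values over 2 diagrams, fixing the grouping


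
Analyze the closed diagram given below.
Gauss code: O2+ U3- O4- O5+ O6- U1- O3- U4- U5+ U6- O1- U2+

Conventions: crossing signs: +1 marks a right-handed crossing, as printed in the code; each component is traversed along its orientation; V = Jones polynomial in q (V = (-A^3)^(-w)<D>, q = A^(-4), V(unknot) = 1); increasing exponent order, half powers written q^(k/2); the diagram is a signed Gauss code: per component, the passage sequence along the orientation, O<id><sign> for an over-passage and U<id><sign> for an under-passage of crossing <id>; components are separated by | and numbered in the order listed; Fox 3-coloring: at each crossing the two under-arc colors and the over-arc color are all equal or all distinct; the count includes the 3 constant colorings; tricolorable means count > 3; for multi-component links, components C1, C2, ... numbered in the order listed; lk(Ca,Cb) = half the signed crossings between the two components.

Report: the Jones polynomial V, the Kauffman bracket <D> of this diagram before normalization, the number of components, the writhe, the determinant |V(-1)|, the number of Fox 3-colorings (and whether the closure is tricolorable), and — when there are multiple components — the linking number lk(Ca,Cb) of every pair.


V(q) = -q^-4 + q^-3 + q^-1
bracket: A^-2 + A^6 - A^10, w = -2
1 component, writhe -2, over 6 crossings
det 3, colorings 9 of 3^6 — tricolorable
observation: V spans 3 powers of q: at least 3 crossings in any diagram


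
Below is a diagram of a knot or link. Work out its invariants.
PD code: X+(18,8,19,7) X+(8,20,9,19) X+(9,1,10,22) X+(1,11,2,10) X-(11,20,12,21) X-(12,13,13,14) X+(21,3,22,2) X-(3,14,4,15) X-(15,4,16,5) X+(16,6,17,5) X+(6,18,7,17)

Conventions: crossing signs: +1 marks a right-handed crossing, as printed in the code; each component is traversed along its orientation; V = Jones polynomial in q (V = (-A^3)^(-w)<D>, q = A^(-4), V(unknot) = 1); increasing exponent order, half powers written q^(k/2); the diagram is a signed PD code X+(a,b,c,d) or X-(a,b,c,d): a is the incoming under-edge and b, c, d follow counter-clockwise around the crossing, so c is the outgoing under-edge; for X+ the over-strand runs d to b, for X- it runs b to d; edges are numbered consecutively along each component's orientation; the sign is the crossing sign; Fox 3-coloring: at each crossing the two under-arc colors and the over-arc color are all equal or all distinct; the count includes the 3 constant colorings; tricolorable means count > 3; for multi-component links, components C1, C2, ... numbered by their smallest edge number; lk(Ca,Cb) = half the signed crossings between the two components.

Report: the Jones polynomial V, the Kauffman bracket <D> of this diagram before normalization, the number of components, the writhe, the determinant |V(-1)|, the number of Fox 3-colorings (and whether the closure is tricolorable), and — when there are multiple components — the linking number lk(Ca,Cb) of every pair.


V = q - q^2 + 2q^3 - q^4 + q^5 - q^6
<D> = A^-15 - A^-11 + A^-7 - 2A^-3 + A - A^5 (w = +3)
1 component over 11 crossings, w = +3
3 Fox colorings among 3^11, |V(-1)| = 7: not tricolorable
why: the span of V is 5, forcing >= 5 crossings in any diagram


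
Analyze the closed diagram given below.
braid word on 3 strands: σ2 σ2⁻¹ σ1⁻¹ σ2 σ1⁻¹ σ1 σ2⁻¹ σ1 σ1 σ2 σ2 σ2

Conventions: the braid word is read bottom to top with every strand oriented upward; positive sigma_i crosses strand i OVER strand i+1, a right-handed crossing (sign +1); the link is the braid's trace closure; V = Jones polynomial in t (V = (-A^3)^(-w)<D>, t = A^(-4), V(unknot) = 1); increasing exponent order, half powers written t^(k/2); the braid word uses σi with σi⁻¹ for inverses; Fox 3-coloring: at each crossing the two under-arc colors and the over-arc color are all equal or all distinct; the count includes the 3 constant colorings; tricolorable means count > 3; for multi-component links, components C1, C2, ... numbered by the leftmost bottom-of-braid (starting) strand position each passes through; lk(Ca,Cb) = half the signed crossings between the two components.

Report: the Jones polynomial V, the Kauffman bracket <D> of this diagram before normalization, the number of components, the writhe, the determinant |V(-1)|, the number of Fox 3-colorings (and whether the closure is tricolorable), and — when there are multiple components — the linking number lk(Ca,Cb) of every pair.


Jones polynomial: V(t) = t + t^3 - t^4
<D> = -A^-4 + 1 + A^8; writhe +4
components 1, writhe +4 (12 crossings)
3-colorings: 9 of 3^12, det 3 — tricolorable
note: V spans 3 powers of t: at least 3 crossings in any diagram


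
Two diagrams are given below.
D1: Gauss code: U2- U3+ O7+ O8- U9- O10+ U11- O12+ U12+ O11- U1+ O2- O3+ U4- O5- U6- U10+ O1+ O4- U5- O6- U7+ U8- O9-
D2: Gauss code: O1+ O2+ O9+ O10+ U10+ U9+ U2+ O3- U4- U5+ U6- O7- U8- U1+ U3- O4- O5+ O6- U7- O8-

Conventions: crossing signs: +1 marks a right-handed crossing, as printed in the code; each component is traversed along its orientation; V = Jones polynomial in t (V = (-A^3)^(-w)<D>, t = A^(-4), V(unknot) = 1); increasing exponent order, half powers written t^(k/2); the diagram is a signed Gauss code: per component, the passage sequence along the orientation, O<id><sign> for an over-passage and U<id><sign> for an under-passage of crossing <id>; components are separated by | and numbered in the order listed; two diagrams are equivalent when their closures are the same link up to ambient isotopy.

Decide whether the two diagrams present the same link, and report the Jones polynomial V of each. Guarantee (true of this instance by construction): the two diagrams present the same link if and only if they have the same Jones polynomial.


equivalent: no
D1 (bracket A^-6; 12 crossings at w = -2): V = 1
V(D2) = -t^-4 + t^-3 + t^-1  [10 crossings, <D> = A^4 + A^12 - A^16, w = 0]
observation: V(t) takes 2 values over 2 diagrams, fixing the grouping


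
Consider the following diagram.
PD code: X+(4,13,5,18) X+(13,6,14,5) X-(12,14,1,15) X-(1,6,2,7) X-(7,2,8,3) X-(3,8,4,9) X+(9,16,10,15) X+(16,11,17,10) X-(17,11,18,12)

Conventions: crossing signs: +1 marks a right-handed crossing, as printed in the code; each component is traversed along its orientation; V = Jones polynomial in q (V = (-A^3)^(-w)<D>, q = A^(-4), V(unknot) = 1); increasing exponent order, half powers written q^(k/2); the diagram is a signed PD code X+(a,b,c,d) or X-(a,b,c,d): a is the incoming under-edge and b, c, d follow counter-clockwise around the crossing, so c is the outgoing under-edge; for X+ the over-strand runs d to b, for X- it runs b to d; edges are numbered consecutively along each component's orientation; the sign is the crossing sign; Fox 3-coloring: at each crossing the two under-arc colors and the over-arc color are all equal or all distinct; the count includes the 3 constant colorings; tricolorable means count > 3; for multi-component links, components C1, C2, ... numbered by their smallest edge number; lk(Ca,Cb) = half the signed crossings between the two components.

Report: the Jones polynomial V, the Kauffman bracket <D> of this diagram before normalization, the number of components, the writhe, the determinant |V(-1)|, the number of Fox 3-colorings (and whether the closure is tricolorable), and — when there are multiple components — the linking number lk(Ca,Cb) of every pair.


V = q^(-7/2) - q^(-5/2) + q^(-3/2) - 2q^(-1/2) - q^(3/2)
<D> = A^-9 + 2A^-1 - A^3 + A^7 - A^11 (w = -1)
2 components over 9 crossings, w = -1
lk(C1,C2): +1
9 Fox colorings among 3^9, |V(-1)| = 6: tricolorable
why: summing lk over 1 pair gives +1


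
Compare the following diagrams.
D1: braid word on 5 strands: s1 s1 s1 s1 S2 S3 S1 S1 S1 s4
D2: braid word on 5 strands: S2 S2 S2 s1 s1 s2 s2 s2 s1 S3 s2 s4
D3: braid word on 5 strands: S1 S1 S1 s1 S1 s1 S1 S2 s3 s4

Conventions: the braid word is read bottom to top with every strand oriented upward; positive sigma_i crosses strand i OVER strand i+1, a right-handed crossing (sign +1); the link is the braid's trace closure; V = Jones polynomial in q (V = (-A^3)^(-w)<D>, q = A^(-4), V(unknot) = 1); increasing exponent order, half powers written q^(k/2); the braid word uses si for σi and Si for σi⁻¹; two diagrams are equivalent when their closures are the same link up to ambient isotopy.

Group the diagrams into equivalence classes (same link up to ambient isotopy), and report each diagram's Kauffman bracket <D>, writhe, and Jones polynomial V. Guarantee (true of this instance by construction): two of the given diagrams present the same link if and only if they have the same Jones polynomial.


classes: {D1} | {D2} | {D3}
V(D1) = 1  [10 crossings, <D> = 1, w = 0]
V(D2) = 2q - 2q^2 + 3q^3 - 3q^4 + 2q^5 - 2q^6 + q^7  [12 crossings, <D> = A^-16 - 2A^-12 + 2A^-8 - 3A^-4 + 3 - 2A^4 + 2A^8, w = +4]
V(D3) = -q^-4 + q^-3 + q^-1  [10 crossings, <D> = A^-2 + A^6 - A^10, w = -2]
note: 3 classes among 3 diagrams; unequal V(q) rules out equality


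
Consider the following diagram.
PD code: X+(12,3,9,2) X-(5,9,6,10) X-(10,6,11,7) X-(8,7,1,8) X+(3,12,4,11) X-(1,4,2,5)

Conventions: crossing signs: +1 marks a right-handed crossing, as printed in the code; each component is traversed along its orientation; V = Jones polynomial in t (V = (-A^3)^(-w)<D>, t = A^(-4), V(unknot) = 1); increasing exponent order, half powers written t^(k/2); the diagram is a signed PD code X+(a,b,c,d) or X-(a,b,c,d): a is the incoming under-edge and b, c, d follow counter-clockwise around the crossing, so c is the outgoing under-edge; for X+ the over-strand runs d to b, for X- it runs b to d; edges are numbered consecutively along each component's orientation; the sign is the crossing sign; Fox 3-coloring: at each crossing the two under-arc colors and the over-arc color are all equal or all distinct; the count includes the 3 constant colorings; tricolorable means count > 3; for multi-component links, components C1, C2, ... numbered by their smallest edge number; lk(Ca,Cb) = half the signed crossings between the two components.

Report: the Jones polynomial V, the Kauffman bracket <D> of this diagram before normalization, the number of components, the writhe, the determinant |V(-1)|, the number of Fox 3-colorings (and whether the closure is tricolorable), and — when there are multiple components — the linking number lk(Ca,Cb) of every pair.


Jones polynomial: V(t) = t^(-7/2) - 2t^(-5/2) + t^(-3/2) - 2t^(-1/2) + t^(1/2) - t^(3/2)
<D> = -A^-12 + A^-8 - 2A^-4 + 1 - 2A^4 + A^8; writhe -2
components 2, writhe -2 (6 crossings)
linking number lk(C1,C2) = 0
3-colorings: 3 of 3^6, det 8 — not tricolorable
note: w = -2 (over 6 crossings) is diagram-only; (-A^3)^(2) removes it from V


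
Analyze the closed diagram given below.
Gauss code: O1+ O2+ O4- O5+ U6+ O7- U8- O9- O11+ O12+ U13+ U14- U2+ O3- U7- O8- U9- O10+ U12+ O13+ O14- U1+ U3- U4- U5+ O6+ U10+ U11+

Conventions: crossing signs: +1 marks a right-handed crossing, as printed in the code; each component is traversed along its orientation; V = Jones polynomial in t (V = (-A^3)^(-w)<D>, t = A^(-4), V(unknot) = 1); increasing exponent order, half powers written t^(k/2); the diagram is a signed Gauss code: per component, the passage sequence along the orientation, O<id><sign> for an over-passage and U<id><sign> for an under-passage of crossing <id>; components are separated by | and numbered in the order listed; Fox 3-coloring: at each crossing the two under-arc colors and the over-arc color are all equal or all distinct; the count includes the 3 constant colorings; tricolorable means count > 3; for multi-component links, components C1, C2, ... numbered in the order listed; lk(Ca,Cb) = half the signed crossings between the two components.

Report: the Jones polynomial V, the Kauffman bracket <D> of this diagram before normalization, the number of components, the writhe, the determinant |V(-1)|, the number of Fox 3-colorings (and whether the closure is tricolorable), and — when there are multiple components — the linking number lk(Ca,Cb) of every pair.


V(t) = -t^-1 + 2 - t + 2t^2 - t^3 + t^4 - t^5
bracket: -A^-14 + A^-10 - A^-6 + 2A^-2 - A^2 + 2A^6 - A^10, w = +2
1 component, writhe +2, over 14 crossings
det 9, colorings 9 of 3^14 — tricolorable
observation: |V(-1)| = 9: so tricolorable, since 3 divides 9


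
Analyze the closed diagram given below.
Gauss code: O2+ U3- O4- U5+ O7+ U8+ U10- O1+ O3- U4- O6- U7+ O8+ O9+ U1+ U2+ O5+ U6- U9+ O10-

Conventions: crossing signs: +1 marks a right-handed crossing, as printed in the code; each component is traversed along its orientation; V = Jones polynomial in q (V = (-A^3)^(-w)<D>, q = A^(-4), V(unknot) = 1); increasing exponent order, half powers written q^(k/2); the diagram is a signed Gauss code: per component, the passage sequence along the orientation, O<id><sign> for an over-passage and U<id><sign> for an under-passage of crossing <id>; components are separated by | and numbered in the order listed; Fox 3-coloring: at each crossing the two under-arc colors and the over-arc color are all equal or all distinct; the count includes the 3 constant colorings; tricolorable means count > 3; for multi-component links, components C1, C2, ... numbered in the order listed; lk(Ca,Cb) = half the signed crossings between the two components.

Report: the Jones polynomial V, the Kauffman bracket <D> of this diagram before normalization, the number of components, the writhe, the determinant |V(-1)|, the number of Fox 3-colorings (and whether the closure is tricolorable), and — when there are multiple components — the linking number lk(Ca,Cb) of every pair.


V(q) = q^-2 - 2q^-1 + 3 - 3q + 4q^2 - 3q^3 + 2q^4 - 2q^5 + q^6
bracket: A^-18 - 2A^-14 + 2A^-10 - 3A^-6 + 4A^-2 - 3A^2 + 3A^6 - 2A^10 + A^14, w = +2
1 component, writhe +2, over 10 crossings
det 21, colorings 9 of 3^10 — tricolorable
observation: det 21 = |V(-1)|; divisible by 3, so tricolorable


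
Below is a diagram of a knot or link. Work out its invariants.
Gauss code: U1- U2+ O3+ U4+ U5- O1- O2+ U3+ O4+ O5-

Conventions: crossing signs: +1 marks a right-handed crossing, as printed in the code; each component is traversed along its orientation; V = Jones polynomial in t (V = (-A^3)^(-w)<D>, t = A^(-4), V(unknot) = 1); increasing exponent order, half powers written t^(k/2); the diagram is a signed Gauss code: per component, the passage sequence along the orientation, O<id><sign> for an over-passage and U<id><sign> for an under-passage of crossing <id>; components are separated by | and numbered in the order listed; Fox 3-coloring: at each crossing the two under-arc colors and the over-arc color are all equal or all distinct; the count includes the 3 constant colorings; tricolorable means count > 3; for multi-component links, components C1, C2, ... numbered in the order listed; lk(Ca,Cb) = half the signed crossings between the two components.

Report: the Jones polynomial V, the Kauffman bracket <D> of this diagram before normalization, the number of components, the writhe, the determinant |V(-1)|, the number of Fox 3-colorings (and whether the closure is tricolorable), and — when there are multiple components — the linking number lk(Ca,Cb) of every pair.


V(t) = 1
bracket: -A^3, w = +1
1 component, writhe +1, over 5 crossings
det 1, colorings 3 of 3^5 — not tricolorable
observation: |V(-1)| = 1: so not tricolorable, since 3 does not divide 1


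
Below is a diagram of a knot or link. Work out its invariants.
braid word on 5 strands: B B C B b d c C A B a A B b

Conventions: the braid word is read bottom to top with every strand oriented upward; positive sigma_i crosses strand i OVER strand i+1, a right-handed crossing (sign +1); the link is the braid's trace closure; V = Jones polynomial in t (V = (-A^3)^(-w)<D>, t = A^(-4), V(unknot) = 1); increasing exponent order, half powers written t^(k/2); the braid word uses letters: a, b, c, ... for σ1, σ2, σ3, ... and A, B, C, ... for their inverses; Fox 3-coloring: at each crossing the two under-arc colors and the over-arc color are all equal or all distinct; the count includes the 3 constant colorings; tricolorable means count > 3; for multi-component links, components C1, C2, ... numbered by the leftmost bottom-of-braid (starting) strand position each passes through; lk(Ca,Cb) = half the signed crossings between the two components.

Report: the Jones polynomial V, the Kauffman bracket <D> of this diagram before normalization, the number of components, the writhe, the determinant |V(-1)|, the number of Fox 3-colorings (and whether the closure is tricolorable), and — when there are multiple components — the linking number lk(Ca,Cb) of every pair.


V = -t^-4 + t^-3 + t^-1
<D> = A^-8 + 1 - A^4 (w = -4)
1 component over 14 crossings, w = -4
9 Fox colorings among 3^14, |V(-1)| = 3: tricolorable
why: |V(-1)| = 3: so tricolorable, since 3 divides 3


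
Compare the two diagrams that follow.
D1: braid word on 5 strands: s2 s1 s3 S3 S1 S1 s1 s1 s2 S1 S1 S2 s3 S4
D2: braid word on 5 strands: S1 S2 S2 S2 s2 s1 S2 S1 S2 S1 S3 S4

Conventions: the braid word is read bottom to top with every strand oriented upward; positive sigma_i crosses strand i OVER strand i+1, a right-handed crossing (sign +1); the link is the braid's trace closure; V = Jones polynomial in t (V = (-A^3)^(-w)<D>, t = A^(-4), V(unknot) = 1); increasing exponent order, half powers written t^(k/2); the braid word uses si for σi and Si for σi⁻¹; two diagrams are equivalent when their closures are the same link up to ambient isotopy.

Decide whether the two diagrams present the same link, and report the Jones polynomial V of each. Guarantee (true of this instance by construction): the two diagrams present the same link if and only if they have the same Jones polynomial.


same link: no
V(D1) = 1  [14 crossings, <D> = 1, w = 0]
D2 (bracket A^-16 + 2A^-8 - 2A^-4 + 1 - 2A^4 + A^8; 12 crossings at w = -8): V = t^-8 - 2t^-7 + t^-6 - 2t^-5 + 2t^-4 + t^-2
note: V(t) takes 2 values over 2 diagrams, fixing the grouping


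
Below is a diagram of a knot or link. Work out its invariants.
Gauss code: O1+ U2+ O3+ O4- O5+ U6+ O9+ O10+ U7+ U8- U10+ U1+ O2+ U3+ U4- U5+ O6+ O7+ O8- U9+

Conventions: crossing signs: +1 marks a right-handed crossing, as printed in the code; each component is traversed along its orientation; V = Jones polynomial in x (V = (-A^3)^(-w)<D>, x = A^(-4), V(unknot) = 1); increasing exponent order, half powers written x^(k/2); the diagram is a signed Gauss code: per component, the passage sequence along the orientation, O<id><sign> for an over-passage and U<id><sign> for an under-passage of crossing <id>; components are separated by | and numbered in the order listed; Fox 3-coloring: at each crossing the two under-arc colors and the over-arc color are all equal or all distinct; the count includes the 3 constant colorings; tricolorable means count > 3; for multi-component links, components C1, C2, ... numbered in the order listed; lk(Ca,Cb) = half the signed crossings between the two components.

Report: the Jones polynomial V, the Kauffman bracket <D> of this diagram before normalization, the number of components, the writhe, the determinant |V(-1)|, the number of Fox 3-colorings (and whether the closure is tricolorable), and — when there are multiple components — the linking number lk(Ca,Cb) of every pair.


Jones polynomial: V(x) = x^2 + x^4 - x^5 + x^6 - x^7
<D> = -A^-10 + A^-6 - A^-2 + A^2 + A^10; writhe +6
components 1, writhe +6 (10 crossings)
3-colorings: 3 of 3^10, det 5 — not tricolorable
note: w = +6 (over 10 crossings) is diagram-only; (-A^3)^(-6) removes it from V


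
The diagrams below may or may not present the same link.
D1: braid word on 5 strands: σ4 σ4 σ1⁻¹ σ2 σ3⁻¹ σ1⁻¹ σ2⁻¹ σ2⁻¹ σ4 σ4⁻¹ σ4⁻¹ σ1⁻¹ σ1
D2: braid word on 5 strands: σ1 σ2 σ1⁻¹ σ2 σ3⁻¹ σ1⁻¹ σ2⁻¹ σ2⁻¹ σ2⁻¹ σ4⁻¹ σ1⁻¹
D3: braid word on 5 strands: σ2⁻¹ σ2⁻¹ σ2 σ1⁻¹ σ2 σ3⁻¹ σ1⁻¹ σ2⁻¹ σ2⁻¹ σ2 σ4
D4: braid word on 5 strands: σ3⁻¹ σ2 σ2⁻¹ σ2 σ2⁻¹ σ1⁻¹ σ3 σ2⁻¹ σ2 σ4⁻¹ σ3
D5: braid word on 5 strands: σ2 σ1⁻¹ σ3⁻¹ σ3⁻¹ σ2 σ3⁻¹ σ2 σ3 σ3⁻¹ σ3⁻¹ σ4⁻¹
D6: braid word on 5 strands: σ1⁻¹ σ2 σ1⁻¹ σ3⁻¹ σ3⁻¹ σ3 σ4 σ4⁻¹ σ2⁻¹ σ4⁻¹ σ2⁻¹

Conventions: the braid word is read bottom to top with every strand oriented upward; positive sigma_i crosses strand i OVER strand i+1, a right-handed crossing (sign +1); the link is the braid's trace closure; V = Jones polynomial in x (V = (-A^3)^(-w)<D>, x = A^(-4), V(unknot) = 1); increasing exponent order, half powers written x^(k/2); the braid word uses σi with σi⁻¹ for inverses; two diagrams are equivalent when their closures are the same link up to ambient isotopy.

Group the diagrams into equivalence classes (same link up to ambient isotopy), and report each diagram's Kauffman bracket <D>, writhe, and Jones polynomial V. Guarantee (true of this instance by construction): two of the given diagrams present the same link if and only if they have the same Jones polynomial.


equivalence classes: {D1, D2, D3, D6} | {D4} | {D5}
D1 (bracket A^-7 - A^-3 + A + A^9; 13 crossings at w = -3): V = -x^(-9/2) - x^(-5/2) + x^(-3/2) - x^(-1/2)
V(D2) = -x^(-9/2) - x^(-5/2) + x^(-3/2) - x^(-1/2)  [11 crossings, <D> = A^-13 - A^-9 + A^-5 + A^3, w = -5]
D3 (bracket A^-7 - A^-3 + A + A^9; 11 crossings at w = -3): V = -x^(-9/2) - x^(-5/2) + x^(-3/2) - x^(-1/2)
D4 (bracket A^-5 + A^-1; 11 crossings at w = -1): V = -x^(-1/2) - x^(1/2)
V(D5) = -x^(-9/2) + 3x^(-7/2) - 4x^(-5/2) + 4x^(-3/2) - 5x^(-1/2) + 3x^(1/2) - 3x^(3/2) + x^(5/2)  [11 crossings, <D> = -A^-19 + 3A^-15 - 3A^-11 + 5A^-7 - 4A^-3 + 4A - 3A^5 + A^9, w = -3]
D6 (bracket A^-13 - A^-9 + A^-5 + A^3; 11 crossings at w = -5): V = -x^(-9/2) - x^(-5/2) + x^(-3/2) - x^(-1/2)
key observation: V(x) takes 3 values over 6 diagrams, fixing the grouping
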